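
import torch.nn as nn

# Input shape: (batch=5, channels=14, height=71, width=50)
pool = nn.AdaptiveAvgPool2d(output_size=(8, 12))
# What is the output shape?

Input shape: (5, 14, 71, 50)
Output shape: (5, 14, 8, 12)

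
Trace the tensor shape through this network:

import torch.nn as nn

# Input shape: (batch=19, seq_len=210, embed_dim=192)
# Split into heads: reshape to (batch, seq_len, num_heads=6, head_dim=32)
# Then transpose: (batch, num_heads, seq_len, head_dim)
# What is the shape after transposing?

Input shape: (19, 210, 192)
  -> after reshape: (19, 210, 6, 32)
Output shape: (19, 6, 210, 32)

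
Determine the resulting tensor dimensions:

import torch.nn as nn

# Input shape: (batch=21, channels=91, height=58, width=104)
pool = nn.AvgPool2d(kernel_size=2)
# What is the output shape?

Input shape: (21, 91, 58, 104)
Output shape: (21, 91, 29, 52)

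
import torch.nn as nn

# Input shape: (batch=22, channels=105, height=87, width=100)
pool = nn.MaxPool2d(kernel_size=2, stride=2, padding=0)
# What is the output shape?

Input shape: (22, 105, 87, 100)
Output shape: (22, 105, 43, 50)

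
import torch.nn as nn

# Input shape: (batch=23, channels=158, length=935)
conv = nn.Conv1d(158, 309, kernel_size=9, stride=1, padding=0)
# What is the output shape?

Input shape: (23, 158, 935)
Output shape: (23, 309, 927)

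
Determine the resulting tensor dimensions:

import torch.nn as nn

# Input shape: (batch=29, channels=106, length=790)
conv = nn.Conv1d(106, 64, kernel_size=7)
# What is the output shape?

Input shape: (29, 106, 790)
Output shape: (29, 64, 784)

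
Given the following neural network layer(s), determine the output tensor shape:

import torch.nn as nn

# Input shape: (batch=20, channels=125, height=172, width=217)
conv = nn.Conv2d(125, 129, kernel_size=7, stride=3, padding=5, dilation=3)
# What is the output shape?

Input shape: (20, 125, 172, 217)
Output shape: (20, 129, 55, 70)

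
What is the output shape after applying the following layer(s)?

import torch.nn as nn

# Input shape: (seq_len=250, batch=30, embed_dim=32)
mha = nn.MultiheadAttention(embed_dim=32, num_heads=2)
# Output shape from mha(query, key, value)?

Input shape: (250, 30, 32)
Output shape: (250, 30, 32)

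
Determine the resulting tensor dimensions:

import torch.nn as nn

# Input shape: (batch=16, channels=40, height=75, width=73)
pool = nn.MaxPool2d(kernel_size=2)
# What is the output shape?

Input shape: (16, 40, 75, 73)
Output shape: (16, 40, 37, 36)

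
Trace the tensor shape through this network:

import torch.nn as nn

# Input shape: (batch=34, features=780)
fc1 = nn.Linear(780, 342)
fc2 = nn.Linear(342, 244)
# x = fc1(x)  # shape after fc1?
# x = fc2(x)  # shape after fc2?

Input shape: (34, 780)
  -> after fc1: (34, 342)
Output shape: (34, 244)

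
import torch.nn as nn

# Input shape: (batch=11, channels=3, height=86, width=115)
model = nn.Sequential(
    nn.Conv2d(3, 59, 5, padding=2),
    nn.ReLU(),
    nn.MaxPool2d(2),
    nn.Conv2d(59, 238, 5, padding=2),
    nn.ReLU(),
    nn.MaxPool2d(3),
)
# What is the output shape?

Input shape: (11, 3, 86, 115)
  -> after first Conv2d: (11, 59, 86, 115)
  -> after first MaxPool2d: (11, 59, 43, 57)
  -> after second Conv2d: (11, 238, 43, 57)
Output shape: (11, 238, 14, 19)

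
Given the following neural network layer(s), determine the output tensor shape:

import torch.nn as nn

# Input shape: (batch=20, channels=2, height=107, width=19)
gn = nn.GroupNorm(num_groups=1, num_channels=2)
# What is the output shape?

Input shape: (20, 2, 107, 19)
Output shape: (20, 2, 107, 19)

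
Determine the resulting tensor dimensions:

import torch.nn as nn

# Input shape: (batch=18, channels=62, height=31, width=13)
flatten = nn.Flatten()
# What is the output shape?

Input shape: (18, 62, 31, 13)
Output shape: (18, 24986)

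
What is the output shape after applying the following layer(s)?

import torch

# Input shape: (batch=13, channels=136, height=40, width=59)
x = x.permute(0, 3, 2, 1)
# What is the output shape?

Input shape: (13, 136, 40, 59)
Output shape: (13, 59, 40, 136)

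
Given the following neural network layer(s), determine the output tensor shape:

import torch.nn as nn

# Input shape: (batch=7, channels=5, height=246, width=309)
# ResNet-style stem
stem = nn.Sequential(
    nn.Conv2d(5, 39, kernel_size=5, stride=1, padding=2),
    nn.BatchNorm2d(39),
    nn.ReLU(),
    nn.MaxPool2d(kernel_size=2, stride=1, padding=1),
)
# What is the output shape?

Input shape: (7, 5, 246, 309)
  -> after Conv2d 5x5 stride=1: (7, 39, 246, 309)
Output shape: (7, 39, 247, 310)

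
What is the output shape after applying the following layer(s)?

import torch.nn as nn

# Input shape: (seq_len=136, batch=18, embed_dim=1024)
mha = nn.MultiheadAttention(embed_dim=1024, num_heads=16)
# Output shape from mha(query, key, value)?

Input shape: (136, 18, 1024)
Output shape: (136, 18, 1024)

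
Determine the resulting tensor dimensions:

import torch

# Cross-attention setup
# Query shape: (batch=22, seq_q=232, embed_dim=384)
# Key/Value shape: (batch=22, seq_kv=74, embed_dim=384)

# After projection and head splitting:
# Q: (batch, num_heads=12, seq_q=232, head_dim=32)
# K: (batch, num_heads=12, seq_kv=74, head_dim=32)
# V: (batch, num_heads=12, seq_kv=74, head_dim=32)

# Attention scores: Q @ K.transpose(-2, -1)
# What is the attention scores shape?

Input shape: (22, 232, 384)
Output shape: (22, 12, 232, 74)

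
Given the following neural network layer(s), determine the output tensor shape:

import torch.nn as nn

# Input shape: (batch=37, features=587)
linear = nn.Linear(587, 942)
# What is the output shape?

Input shape: (37, 587)
Output shape: (37, 942)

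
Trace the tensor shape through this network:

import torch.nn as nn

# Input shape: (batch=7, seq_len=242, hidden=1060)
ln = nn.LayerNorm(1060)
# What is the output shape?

Input shape: (7, 242, 1060)
Output shape: (7, 242, 1060)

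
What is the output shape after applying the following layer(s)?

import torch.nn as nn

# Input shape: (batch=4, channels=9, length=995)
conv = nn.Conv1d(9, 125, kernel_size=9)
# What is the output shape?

Input shape: (4, 9, 995)
Output shape: (4, 125, 987)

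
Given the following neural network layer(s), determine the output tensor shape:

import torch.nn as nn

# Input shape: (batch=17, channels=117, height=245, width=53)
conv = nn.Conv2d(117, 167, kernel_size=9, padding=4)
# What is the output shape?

Input shape: (17, 117, 245, 53)
Output shape: (17, 167, 245, 53)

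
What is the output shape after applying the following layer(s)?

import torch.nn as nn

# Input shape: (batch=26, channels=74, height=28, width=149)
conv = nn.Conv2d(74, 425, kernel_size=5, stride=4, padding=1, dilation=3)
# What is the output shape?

Input shape: (26, 74, 28, 149)
Output shape: (26, 425, 5, 35)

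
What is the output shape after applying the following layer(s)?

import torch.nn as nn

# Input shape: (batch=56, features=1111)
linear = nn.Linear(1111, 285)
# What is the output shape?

Input shape: (56, 1111)
Output shape: (56, 285)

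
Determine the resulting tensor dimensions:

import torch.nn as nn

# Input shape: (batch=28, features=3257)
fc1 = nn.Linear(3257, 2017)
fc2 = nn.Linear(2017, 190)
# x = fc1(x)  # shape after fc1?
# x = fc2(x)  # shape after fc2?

Input shape: (28, 3257)
  -> after fc1: (28, 2017)
Output shape: (28, 190)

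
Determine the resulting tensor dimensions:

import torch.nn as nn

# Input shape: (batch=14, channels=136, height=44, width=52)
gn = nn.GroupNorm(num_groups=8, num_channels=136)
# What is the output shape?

Input shape: (14, 136, 44, 52)
Output shape: (14, 136, 44, 52)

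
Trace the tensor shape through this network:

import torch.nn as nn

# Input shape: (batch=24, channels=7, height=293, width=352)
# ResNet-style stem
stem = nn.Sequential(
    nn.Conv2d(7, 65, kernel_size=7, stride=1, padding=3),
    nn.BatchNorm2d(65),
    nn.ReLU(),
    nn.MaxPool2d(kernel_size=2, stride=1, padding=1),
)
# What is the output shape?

Input shape: (24, 7, 293, 352)
  -> after Conv2d 7x7 stride=1: (24, 65, 293, 352)
Output shape: (24, 65, 294, 353)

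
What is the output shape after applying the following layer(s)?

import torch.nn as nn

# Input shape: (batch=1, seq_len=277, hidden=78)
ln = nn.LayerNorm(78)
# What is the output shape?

Input shape: (1, 277, 78)
Output shape: (1, 277, 78)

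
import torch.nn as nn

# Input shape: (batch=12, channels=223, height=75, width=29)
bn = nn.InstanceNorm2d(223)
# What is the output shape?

Input shape: (12, 223, 75, 29)
Output shape: (12, 223, 75, 29)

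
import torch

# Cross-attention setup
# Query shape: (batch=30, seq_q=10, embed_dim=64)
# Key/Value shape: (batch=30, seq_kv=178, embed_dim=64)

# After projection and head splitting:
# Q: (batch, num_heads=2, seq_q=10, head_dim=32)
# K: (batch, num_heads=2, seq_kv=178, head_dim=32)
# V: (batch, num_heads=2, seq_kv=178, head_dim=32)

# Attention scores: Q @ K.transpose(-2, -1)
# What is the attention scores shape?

Input shape: (30, 10, 64)
Output shape: (30, 2, 10, 178)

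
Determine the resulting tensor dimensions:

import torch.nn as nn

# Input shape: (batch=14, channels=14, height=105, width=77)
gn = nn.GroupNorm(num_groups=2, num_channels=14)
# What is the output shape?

Input shape: (14, 14, 105, 77)
Output shape: (14, 14, 105, 77)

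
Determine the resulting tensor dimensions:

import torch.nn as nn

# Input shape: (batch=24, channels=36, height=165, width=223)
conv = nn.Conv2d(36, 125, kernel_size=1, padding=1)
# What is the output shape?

Input shape: (24, 36, 165, 223)
Output shape: (24, 125, 167, 225)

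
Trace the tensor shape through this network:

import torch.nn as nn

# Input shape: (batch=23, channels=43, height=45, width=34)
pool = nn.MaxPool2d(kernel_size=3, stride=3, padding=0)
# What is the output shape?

Input shape: (23, 43, 45, 34)
Output shape: (23, 43, 15, 11)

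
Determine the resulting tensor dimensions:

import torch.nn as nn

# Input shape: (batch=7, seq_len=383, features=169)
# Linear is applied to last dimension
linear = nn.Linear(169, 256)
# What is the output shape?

Input shape: (7, 383, 169)
Output shape: (7, 383, 256)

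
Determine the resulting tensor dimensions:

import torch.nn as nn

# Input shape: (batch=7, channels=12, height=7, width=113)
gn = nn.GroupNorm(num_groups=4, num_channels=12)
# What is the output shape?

Input shape: (7, 12, 7, 113)
Output shape: (7, 12, 7, 113)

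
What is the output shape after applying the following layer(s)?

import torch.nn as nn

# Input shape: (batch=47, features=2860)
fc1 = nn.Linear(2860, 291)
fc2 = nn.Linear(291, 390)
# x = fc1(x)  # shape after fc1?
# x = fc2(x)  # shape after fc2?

Input shape: (47, 2860)
  -> after fc1: (47, 291)
Output shape: (47, 390)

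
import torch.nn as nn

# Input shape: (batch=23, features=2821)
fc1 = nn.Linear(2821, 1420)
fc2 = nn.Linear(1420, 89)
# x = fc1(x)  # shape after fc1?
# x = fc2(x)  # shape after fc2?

Input shape: (23, 2821)
  -> after fc1: (23, 1420)
Output shape: (23, 89)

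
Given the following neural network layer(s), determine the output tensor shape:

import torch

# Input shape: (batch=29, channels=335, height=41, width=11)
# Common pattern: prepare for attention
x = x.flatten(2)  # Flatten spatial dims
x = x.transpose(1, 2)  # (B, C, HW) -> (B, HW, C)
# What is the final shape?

Input shape: (29, 335, 41, 11)
  -> after flatten(2): (29, 335, 451)
Output shape: (29, 451, 335)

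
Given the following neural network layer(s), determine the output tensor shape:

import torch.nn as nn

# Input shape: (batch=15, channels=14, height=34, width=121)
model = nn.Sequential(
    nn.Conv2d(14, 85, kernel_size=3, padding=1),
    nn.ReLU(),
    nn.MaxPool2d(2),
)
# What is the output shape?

Input shape: (15, 14, 34, 121)
  -> after Conv2d: (15, 85, 34, 121)
  -> after ReLU: (15, 85, 34, 121)
Output shape: (15, 85, 17, 60)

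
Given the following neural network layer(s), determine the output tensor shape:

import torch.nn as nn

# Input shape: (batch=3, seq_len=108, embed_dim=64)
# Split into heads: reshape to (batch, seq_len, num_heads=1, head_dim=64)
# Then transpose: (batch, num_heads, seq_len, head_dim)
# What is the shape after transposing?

Input shape: (3, 108, 64)
  -> after reshape: (3, 108, 1, 64)
Output shape: (3, 1, 108, 64)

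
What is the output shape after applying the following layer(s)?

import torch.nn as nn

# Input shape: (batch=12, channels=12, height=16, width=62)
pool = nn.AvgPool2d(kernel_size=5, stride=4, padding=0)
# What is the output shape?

Input shape: (12, 12, 16, 62)
Output shape: (12, 12, 3, 15)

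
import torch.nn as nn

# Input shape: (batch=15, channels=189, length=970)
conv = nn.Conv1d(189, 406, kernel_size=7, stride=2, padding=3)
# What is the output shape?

Input shape: (15, 189, 970)
Output shape: (15, 406, 485)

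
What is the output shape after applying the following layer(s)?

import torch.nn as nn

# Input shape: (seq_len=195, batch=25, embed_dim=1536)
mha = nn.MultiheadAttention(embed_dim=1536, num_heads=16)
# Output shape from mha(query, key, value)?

Input shape: (195, 25, 1536)
Output shape: (195, 25, 1536)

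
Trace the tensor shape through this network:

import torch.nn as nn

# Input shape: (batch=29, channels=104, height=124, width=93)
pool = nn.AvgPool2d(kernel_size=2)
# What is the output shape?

Input shape: (29, 104, 124, 93)
Output shape: (29, 104, 62, 46)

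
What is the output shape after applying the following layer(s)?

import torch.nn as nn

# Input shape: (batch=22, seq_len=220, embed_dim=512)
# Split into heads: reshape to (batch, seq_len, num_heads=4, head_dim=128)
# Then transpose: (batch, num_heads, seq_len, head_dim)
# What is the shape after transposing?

Input shape: (22, 220, 512)
  -> after reshape: (22, 220, 4, 128)
Output shape: (22, 4, 220, 128)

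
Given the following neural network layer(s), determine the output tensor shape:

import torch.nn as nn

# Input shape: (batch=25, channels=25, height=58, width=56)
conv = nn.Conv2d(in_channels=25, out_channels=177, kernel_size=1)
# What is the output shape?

Input shape: (25, 25, 58, 56)
Output shape: (25, 177, 58, 56)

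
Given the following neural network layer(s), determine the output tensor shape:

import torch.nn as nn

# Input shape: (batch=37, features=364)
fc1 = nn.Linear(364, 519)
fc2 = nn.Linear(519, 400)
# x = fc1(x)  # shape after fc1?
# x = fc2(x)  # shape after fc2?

Input shape: (37, 364)
  -> after fc1: (37, 519)
Output shape: (37, 400)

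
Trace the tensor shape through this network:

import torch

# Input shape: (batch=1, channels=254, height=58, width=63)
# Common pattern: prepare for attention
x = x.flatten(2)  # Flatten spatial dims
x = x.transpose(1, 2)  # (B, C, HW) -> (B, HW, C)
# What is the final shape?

Input shape: (1, 254, 58, 63)
  -> after flatten(2): (1, 254, 3654)
Output shape: (1, 3654, 254)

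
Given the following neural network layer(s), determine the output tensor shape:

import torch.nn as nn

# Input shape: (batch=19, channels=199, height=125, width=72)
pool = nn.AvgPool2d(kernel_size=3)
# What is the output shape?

Input shape: (19, 199, 125, 72)
Output shape: (19, 199, 41, 24)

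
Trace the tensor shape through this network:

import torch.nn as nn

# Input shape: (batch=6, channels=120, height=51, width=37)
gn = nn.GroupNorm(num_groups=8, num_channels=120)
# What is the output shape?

Input shape: (6, 120, 51, 37)
Output shape: (6, 120, 51, 37)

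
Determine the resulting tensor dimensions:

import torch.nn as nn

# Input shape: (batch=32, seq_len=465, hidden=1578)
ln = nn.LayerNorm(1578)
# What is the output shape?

Input shape: (32, 465, 1578)
Output shape: (32, 465, 1578)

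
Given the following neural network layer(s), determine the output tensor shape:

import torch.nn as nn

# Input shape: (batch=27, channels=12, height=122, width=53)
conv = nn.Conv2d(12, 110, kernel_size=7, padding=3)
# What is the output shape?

Input shape: (27, 12, 122, 53)
Output shape: (27, 110, 122, 53)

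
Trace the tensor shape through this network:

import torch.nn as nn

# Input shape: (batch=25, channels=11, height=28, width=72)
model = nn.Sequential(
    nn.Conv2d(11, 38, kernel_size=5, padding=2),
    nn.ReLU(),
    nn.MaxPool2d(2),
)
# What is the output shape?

Input shape: (25, 11, 28, 72)
  -> after Conv2d: (25, 38, 28, 72)
  -> after ReLU: (25, 38, 28, 72)
Output shape: (25, 38, 14, 36)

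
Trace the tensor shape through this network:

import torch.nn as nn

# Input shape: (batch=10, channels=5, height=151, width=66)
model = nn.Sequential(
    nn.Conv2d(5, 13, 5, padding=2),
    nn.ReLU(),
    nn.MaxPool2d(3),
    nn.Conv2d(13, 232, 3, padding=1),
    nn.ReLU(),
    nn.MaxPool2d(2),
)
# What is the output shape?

Input shape: (10, 5, 151, 66)
  -> after first Conv2d: (10, 13, 151, 66)
  -> after first MaxPool2d: (10, 13, 50, 22)
  -> after second Conv2d: (10, 232, 50, 22)
Output shape: (10, 232, 25, 11)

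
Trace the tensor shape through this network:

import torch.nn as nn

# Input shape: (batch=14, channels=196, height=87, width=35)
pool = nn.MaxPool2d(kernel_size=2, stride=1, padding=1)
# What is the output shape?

Input shape: (14, 196, 87, 35)
Output shape: (14, 196, 88, 36)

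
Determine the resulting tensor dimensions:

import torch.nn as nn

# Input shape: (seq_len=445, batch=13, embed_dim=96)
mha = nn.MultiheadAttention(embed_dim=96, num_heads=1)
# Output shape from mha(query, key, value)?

Input shape: (445, 13, 96)
Output shape: (445, 13, 96)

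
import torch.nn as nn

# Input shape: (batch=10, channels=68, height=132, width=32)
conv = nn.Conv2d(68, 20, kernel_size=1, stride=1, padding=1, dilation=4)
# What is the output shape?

Input shape: (10, 68, 132, 32)
Output shape: (10, 20, 134, 34)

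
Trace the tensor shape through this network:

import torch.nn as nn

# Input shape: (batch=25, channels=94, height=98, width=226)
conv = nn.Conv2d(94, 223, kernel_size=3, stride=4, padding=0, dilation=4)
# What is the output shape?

Input shape: (25, 94, 98, 226)
Output shape: (25, 223, 23, 55)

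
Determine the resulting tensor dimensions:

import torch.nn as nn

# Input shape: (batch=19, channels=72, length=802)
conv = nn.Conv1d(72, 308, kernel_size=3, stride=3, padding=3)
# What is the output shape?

Input shape: (19, 72, 802)
Output shape: (19, 308, 269)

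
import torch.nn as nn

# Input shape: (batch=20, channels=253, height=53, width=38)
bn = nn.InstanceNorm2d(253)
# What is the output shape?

Input shape: (20, 253, 53, 38)
Output shape: (20, 253, 53, 38)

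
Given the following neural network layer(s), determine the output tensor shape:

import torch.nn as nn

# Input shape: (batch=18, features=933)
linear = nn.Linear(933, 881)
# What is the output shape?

Input shape: (18, 933)
Output shape: (18, 881)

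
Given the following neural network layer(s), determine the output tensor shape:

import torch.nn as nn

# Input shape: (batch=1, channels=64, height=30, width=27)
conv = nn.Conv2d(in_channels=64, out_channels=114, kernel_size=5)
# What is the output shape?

Input shape: (1, 64, 30, 27)
Output shape: (1, 114, 26, 23)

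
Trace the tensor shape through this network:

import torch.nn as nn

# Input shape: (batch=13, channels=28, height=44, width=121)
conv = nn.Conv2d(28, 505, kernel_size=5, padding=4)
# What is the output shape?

Input shape: (13, 28, 44, 121)
Output shape: (13, 505, 48, 125)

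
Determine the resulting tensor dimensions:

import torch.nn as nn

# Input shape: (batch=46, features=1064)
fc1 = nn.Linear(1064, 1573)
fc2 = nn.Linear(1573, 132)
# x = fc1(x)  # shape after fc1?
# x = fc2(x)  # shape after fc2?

Input shape: (46, 1064)
  -> after fc1: (46, 1573)
Output shape: (46, 132)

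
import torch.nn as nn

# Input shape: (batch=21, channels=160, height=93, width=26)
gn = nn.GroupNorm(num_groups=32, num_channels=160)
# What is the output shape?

Input shape: (21, 160, 93, 26)
Output shape: (21, 160, 93, 26)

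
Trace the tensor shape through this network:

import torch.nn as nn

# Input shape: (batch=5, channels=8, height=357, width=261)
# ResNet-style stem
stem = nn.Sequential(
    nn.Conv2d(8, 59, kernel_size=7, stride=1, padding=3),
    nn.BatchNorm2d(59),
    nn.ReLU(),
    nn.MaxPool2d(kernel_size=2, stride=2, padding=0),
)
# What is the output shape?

Input shape: (5, 8, 357, 261)
  -> after Conv2d 7x7 stride=1: (5, 59, 357, 261)
Output shape: (5, 59, 178, 130)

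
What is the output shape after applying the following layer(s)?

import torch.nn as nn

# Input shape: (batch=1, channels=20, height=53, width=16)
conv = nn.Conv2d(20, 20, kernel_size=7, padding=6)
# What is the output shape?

Input shape: (1, 20, 53, 16)
Output shape: (1, 20, 59, 22)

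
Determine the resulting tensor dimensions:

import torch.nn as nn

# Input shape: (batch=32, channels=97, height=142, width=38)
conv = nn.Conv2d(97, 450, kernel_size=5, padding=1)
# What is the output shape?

Input shape: (32, 97, 142, 38)
Output shape: (32, 450, 140, 36)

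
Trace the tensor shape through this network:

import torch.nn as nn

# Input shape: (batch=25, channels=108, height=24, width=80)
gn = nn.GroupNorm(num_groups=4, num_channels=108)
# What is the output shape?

Input shape: (25, 108, 24, 80)
Output shape: (25, 108, 24, 80)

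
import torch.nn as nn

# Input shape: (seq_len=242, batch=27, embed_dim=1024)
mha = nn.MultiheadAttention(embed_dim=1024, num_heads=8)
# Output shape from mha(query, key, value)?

Input shape: (242, 27, 1024)
Output shape: (242, 27, 1024)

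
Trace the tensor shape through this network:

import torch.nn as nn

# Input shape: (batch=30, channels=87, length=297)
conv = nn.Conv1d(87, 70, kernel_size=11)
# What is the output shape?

Input shape: (30, 87, 297)
Output shape: (30, 70, 287)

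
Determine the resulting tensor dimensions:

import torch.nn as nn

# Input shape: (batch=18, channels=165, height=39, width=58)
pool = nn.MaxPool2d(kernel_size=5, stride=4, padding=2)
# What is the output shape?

Input shape: (18, 165, 39, 58)
Output shape: (18, 165, 10, 15)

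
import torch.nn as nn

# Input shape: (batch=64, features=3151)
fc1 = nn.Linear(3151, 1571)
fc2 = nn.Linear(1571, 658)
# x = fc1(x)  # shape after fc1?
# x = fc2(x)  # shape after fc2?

Input shape: (64, 3151)
  -> after fc1: (64, 1571)
Output shape: (64, 658)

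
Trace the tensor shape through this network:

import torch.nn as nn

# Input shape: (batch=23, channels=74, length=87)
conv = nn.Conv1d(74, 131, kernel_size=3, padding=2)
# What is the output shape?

Input shape: (23, 74, 87)
Output shape: (23, 131, 89)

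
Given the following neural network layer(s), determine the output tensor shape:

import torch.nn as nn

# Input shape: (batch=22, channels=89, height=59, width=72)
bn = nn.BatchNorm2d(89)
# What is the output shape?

Input shape: (22, 89, 59, 72)
Output shape: (22, 89, 59, 72)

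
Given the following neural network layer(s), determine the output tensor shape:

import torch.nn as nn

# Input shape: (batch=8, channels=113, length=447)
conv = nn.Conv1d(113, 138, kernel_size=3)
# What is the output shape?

Input shape: (8, 113, 447)
Output shape: (8, 138, 445)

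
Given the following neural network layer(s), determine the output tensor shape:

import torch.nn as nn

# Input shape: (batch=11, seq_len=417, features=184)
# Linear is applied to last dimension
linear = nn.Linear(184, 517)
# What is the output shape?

Input shape: (11, 417, 184)
Output shape: (11, 417, 517)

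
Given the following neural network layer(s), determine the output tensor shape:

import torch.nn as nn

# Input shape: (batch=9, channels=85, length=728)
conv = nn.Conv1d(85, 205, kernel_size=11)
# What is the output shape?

Input shape: (9, 85, 728)
Output shape: (9, 205, 718)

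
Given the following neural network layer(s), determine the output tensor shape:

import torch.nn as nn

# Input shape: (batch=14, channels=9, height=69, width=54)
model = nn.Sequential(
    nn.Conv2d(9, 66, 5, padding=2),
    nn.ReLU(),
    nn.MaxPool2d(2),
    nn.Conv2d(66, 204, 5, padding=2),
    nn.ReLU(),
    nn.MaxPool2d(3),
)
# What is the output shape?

Input shape: (14, 9, 69, 54)
  -> after first Conv2d: (14, 66, 69, 54)
  -> after first MaxPool2d: (14, 66, 34, 27)
  -> after second Conv2d: (14, 204, 34, 27)
Output shape: (14, 204, 11, 9)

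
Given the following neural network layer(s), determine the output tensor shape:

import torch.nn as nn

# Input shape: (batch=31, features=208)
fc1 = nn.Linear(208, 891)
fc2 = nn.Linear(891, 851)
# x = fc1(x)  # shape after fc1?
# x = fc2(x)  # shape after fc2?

Input shape: (31, 208)
  -> after fc1: (31, 891)
Output shape: (31, 851)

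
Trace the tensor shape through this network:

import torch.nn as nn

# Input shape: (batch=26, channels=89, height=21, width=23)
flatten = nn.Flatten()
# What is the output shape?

Input shape: (26, 89, 21, 23)
Output shape: (26, 42987)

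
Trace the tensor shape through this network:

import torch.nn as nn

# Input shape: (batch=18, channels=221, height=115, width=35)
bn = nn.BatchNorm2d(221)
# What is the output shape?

Input shape: (18, 221, 115, 35)
Output shape: (18, 221, 115, 35)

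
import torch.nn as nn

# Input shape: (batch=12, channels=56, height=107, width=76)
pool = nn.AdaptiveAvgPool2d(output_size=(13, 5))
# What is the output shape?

Input shape: (12, 56, 107, 76)
Output shape: (12, 56, 13, 5)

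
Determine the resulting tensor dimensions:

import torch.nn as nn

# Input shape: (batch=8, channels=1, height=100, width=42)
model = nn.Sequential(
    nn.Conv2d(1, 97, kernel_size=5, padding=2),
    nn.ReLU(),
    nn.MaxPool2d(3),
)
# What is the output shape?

Input shape: (8, 1, 100, 42)
  -> after Conv2d: (8, 97, 100, 42)
  -> after ReLU: (8, 97, 100, 42)
Output shape: (8, 97, 33, 14)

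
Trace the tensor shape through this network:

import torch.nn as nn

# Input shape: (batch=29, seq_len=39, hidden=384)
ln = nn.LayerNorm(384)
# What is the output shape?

Input shape: (29, 39, 384)
Output shape: (29, 39, 384)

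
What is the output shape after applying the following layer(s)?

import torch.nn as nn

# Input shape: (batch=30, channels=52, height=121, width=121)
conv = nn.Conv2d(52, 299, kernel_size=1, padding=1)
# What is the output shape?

Input shape: (30, 52, 121, 121)
Output shape: (30, 299, 123, 123)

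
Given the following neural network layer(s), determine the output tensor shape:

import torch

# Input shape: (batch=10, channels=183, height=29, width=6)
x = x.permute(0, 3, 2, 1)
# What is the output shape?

Input shape: (10, 183, 29, 6)
Output shape: (10, 6, 29, 183)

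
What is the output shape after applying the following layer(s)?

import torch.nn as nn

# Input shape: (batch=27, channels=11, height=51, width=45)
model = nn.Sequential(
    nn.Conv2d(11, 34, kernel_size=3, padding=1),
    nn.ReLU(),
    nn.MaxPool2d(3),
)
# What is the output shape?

Input shape: (27, 11, 51, 45)
  -> after Conv2d: (27, 34, 51, 45)
  -> after ReLU: (27, 34, 51, 45)
Output shape: (27, 34, 17, 15)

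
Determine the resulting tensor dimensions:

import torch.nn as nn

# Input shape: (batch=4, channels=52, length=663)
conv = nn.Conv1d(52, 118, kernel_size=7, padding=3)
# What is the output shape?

Input shape: (4, 52, 663)
Output shape: (4, 118, 663)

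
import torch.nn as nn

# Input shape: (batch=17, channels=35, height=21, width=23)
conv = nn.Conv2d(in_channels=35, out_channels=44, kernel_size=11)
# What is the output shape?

Input shape: (17, 35, 21, 23)
Output shape: (17, 44, 11, 13)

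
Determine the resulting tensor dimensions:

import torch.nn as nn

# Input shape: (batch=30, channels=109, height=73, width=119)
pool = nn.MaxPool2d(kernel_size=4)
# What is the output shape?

Input shape: (30, 109, 73, 119)
Output shape: (30, 109, 18, 29)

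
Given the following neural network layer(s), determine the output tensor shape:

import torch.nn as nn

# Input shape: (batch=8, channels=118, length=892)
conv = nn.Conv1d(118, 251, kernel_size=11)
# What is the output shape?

Input shape: (8, 118, 892)
Output shape: (8, 251, 882)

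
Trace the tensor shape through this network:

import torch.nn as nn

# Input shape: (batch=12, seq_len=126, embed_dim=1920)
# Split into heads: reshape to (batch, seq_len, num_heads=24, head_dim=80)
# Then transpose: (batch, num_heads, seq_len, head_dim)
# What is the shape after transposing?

Input shape: (12, 126, 1920)
  -> after reshape: (12, 126, 24, 80)
Output shape: (12, 24, 126, 80)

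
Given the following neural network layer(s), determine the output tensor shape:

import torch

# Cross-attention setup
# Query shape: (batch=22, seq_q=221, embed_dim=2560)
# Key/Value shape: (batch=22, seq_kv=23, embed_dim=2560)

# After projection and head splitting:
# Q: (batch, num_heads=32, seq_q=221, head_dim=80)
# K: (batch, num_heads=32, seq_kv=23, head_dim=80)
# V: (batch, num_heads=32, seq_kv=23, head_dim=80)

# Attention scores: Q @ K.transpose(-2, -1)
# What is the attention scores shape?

Input shape: (22, 221, 2560)
Output shape: (22, 32, 221, 23)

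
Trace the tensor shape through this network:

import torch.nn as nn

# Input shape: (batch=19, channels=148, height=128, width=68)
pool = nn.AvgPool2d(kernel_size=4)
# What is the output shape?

Input shape: (19, 148, 128, 68)
Output shape: (19, 148, 32, 17)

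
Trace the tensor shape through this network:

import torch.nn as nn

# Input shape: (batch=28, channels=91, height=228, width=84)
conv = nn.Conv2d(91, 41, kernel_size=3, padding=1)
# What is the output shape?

Input shape: (28, 91, 228, 84)
Output shape: (28, 41, 228, 84)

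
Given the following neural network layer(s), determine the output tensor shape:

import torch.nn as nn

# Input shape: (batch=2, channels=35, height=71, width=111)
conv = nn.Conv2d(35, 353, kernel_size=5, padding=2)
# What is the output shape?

Input shape: (2, 35, 71, 111)
Output shape: (2, 353, 71, 111)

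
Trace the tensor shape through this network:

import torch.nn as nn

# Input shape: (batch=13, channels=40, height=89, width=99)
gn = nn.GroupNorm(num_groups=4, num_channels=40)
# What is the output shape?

Input shape: (13, 40, 89, 99)
Output shape: (13, 40, 89, 99)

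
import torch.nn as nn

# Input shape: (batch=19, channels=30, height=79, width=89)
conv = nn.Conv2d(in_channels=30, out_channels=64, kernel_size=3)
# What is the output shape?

Input shape: (19, 30, 79, 89)
Output shape: (19, 64, 77, 87)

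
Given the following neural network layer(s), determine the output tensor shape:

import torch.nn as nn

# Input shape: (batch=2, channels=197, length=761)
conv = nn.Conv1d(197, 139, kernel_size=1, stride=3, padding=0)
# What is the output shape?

Input shape: (2, 197, 761)
Output shape: (2, 139, 254)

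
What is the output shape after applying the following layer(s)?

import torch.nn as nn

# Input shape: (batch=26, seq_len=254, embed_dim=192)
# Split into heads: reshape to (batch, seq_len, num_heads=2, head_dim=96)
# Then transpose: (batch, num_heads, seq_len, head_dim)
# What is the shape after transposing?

Input shape: (26, 254, 192)
  -> after reshape: (26, 254, 2, 96)
Output shape: (26, 2, 254, 96)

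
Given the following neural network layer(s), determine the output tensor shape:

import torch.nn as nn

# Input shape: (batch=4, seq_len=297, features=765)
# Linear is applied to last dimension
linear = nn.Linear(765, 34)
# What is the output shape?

Input shape: (4, 297, 765)
Output shape: (4, 297, 34)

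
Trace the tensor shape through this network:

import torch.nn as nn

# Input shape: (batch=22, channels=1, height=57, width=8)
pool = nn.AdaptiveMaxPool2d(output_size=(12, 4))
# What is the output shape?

Input shape: (22, 1, 57, 8)
Output shape: (22, 1, 12, 4)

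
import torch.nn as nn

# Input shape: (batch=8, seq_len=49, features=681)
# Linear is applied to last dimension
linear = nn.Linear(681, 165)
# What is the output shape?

Input shape: (8, 49, 681)
Output shape: (8, 49, 165)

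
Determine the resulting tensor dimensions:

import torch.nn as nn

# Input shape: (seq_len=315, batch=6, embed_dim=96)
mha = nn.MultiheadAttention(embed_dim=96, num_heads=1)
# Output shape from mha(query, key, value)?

Input shape: (315, 6, 96)
Output shape: (315, 6, 96)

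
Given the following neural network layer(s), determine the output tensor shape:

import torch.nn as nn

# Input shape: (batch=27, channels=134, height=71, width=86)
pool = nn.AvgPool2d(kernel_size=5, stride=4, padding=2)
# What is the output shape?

Input shape: (27, 134, 71, 86)
Output shape: (27, 134, 18, 22)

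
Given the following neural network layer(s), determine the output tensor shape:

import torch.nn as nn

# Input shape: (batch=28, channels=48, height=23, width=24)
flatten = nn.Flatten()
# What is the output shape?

Input shape: (28, 48, 23, 24)
Output shape: (28, 26496)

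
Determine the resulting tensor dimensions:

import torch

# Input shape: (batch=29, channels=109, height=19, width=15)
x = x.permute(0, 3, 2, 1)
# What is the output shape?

Input shape: (29, 109, 19, 15)
Output shape: (29, 15, 19, 109)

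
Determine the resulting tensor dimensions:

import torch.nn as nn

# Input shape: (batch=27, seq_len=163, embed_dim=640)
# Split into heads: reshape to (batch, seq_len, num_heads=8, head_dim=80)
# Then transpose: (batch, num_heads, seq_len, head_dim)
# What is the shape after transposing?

Input shape: (27, 163, 640)
  -> after reshape: (27, 163, 8, 80)
Output shape: (27, 8, 163, 80)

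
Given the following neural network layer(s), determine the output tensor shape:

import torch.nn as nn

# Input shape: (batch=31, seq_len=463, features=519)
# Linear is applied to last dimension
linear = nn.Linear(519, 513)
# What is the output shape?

Input shape: (31, 463, 519)
Output shape: (31, 463, 513)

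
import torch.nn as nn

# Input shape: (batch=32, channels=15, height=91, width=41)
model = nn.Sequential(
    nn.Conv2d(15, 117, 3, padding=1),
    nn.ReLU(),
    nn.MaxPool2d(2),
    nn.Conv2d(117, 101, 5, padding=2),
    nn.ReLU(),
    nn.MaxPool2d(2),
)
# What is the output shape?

Input shape: (32, 15, 91, 41)
  -> after first Conv2d: (32, 117, 91, 41)
  -> after first MaxPool2d: (32, 117, 45, 20)
  -> after second Conv2d: (32, 101, 45, 20)
Output shape: (32, 101, 22, 10)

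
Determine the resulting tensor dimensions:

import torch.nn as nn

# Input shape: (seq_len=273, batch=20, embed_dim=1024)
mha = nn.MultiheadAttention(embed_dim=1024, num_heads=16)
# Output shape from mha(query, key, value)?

Input shape: (273, 20, 1024)
Output shape: (273, 20, 1024)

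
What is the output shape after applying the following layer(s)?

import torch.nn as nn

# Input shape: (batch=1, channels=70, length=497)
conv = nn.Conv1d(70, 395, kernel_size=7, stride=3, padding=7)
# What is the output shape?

Input shape: (1, 70, 497)
Output shape: (1, 395, 169)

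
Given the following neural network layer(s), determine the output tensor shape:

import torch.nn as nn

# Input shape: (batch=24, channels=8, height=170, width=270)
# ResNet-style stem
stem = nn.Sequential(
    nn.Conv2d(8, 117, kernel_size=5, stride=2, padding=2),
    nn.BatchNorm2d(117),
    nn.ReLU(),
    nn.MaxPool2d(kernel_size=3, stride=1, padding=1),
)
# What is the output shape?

Input shape: (24, 8, 170, 270)
  -> after Conv2d 5x5 stride=2: (24, 117, 85, 135)
Output shape: (24, 117, 85, 135)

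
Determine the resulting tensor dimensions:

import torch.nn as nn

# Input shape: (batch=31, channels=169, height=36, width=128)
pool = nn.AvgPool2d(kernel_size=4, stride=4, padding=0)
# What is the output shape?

Input shape: (31, 169, 36, 128)
Output shape: (31, 169, 9, 32)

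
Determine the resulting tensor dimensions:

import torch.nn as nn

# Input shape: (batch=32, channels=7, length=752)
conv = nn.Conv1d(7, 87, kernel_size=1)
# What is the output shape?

Input shape: (32, 7, 752)
Output shape: (32, 87, 752)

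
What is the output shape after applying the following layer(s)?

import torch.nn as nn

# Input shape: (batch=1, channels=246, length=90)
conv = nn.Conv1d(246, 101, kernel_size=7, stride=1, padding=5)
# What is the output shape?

Input shape: (1, 246, 90)
Output shape: (1, 101, 94)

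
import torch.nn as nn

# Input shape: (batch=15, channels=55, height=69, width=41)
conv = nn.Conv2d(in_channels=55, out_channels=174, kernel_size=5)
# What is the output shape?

Input shape: (15, 55, 69, 41)
Output shape: (15, 174, 65, 37)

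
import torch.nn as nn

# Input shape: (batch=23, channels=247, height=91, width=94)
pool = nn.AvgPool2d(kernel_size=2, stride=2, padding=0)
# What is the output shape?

Input shape: (23, 247, 91, 94)
Output shape: (23, 247, 45, 47)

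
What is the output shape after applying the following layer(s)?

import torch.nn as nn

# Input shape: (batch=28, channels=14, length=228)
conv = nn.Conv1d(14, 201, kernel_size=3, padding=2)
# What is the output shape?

Input shape: (28, 14, 228)
Output shape: (28, 201, 230)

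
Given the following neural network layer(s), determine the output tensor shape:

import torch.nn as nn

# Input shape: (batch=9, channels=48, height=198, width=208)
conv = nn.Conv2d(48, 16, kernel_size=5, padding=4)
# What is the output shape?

Input shape: (9, 48, 198, 208)
Output shape: (9, 16, 202, 212)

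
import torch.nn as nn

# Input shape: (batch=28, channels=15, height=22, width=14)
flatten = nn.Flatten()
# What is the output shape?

Input shape: (28, 15, 22, 14)
Output shape: (28, 4620)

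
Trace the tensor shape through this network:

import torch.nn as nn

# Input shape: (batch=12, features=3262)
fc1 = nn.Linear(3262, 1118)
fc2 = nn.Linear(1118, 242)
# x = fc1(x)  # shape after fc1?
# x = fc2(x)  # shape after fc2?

Input shape: (12, 3262)
  -> after fc1: (12, 1118)
Output shape: (12, 242)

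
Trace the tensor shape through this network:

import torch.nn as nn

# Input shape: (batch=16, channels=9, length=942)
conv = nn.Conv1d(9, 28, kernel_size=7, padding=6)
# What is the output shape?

Input shape: (16, 9, 942)
Output shape: (16, 28, 948)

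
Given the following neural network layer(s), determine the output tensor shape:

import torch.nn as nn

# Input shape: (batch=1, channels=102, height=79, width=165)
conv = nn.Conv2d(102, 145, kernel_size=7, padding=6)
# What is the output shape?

Input shape: (1, 102, 79, 165)
Output shape: (1, 145, 85, 171)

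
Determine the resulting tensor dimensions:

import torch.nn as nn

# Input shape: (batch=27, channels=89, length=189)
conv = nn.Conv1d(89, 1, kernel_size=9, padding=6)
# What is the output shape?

Input shape: (27, 89, 189)
Output shape: (27, 1, 193)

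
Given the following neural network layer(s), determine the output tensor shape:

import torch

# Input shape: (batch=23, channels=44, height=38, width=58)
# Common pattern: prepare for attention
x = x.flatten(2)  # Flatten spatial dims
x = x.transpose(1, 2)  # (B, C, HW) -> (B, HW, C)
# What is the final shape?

Input shape: (23, 44, 38, 58)
  -> after flatten(2): (23, 44, 2204)
Output shape: (23, 2204, 44)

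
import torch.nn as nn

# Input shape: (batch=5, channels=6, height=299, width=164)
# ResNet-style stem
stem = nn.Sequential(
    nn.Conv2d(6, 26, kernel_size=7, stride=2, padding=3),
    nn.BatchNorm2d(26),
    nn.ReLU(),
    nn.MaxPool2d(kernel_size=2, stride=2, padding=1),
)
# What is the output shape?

Input shape: (5, 6, 299, 164)
  -> after Conv2d 7x7 stride=2: (5, 26, 150, 82)
Output shape: (5, 26, 76, 42)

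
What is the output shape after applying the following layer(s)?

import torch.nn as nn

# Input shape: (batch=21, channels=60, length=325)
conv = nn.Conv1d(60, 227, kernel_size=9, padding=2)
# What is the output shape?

Input shape: (21, 60, 325)
Output shape: (21, 227, 321)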